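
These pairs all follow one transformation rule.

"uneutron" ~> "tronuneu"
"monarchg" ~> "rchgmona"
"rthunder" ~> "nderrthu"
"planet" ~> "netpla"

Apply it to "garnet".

netgar

The transformation: swap the front and back halves of the string.
So "garnet" becomes "netgar".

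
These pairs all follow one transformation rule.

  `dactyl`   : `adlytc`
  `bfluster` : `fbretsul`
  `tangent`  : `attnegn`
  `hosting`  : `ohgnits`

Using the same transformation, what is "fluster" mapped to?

Each output is the input with this applied: reverse the string, then move the last 2 characters to the front (rotate right by 2).
Applying both steps to "fluster": "retsulf", then "lfretsu".

lfretsu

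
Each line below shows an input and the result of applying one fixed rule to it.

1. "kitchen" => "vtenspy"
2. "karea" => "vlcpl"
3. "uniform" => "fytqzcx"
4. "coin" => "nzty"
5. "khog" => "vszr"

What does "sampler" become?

dlxawpc

The rule is to shift every letter 11 places forward in the alphabet (wrapping around).
Applying that to "sampler" gives "dlxawpc".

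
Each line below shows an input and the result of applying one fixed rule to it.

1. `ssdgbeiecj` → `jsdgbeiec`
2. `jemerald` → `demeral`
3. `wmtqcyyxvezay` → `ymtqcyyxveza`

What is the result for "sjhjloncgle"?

Rule — delete the first character, then move the last character to the front.
"sjhjloncgle" → "jhjloncgle" → "ejhjloncgl".
(Check on "wmtqcyyxvezay": → "mtqcyyxvezay" → "ymtqcyyxveza" ✓)

ejhjloncgl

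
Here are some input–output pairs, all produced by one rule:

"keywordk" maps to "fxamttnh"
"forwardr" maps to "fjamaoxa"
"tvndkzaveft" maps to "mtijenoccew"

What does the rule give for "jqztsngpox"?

cbwpyxgszi

What's happening: shift every letter 9 places forward in the alphabet (wrapping around), then move the first 3 characters to the end (rotate left by 3).
On "jqztsngpox": the first step gives "szicbwpyxg", and the second then gives "cbwpyxgszi".
(Check on "forwardr": → "oxafjama" → "fjamaoxa" ✓)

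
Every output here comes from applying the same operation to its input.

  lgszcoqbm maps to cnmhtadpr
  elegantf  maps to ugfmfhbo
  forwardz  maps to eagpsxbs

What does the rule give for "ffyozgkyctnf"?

ogggzpahlzdu

Each output is the input with this applied: shift every letter 1 place forward in the alphabet (wrapping around), then move the last 2 characters to the front (rotate right by 2).
On "ffyozgkyctnf" that produces "ogggzpahlzdu".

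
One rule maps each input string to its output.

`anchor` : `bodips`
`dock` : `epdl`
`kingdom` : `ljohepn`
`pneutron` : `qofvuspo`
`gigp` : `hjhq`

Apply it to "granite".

The rule is to shift every letter 1 place forward in the alphabet (wrapping around).
Applying that to "granite" gives "hsbojuf".

hsbojuf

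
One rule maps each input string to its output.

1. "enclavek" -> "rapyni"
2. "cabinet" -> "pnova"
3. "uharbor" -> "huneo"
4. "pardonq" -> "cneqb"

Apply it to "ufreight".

The rule is to shift every letter 13 places forward in the alphabet (wrapping around) — i.e. ROT13, then delete the last 2 characters.
For "ufreight", step one produces "hservtug"; step two turns that into "hservt".

hservt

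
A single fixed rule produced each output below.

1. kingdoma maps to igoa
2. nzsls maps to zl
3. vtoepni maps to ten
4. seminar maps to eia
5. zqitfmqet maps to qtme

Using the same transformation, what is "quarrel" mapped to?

In each case the input is transformed by: keep every other character starting from the second (positions 2nd, 4th, 6th, ...).
Applying that to "quarrel" gives "ure".

ure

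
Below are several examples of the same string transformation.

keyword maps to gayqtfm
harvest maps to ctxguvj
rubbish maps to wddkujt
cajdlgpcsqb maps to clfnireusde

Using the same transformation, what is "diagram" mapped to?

What's happening: move the first character to the end, then shift every letter 2 places forward in the alphabet (wrapping around).
Starting from "diagram": after the first operation, "iagramd"; after the second, "kcitcof".
(Check on "cajdlgpcsqb": → "ajdlgpcsqbc" → "clfnireusde" ✓)

kcitcof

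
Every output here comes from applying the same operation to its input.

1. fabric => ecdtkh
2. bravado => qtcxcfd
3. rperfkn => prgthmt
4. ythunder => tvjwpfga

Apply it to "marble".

gctdno

Each output is the input with this applied: shift every letter 2 places forward in the alphabet (wrapping around), then swap the first and last characters.
Starting from "marble": after the first operation, "octdng"; after the second, "gctdno".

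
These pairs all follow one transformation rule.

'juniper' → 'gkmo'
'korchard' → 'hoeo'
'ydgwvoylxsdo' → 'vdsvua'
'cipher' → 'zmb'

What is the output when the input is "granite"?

The rule is to keep every other character starting from the first (positions 1st, 3rd, 5th, ...), then shift every letter 3 places backward in the alphabet (wrapping around).
Doing the same to "granite": "dxfb".
(Check on "juniper": → "jnpr" → "gkmo" ✓)

dxfb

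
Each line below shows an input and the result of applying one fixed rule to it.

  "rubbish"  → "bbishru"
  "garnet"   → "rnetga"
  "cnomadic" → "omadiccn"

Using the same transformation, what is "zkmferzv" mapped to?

The transformation: move the first 2 characters to the end (rotate left by 2).
For "zkmferzv" the result is "mferzvzk".

mferzvzk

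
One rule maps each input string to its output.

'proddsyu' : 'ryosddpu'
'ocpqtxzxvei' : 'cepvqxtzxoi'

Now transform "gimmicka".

ikmcmiga

The transformation: take characters alternately from the front and the back (1st, last, 2nd, 2nd-last, ...), then move the first 2 characters to the end (rotate left by 2).
Starting from "gimmicka": after the first operation, "gaikmcmi"; after the second, "ikmcmiga".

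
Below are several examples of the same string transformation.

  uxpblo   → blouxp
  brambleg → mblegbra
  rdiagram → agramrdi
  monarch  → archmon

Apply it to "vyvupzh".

Looking at the pairs, the operation is to move the first 3 characters to the end (rotate left by 3).
So "vyvupzh" becomes "upzhvyv".

upzhvyv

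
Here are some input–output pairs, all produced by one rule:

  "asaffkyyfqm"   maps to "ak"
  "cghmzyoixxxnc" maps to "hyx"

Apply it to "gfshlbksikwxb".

The rule is to keep one character in every 3, starting at position 3 (positions 3rd, 6th, 9th, ...), then delete the last character.
Doing the same to "gfshlbksikwxb": "sbi".

sbi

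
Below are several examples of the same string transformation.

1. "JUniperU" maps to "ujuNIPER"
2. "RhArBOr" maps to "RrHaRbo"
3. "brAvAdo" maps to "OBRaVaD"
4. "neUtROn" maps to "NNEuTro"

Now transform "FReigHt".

Rule — flip the case of every letter, then move the last character to the front.
On "FReigHt": the first step gives "frEIGhT", and the second then gives "TfrEIGh".
(Check on "JUniperU": → "juNIPERu" → "ujuNIPER" ✓)

TfrEIGh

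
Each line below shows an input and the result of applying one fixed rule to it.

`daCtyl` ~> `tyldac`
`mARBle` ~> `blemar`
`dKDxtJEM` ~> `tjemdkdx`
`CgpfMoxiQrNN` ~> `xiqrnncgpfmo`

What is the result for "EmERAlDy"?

aldyemer

Rule — swap the front and back halves of the string, then convert every letter to lowercase.
Working it through for "EmERAlDy": intermediate "AlDyEmER", final "aldyemer".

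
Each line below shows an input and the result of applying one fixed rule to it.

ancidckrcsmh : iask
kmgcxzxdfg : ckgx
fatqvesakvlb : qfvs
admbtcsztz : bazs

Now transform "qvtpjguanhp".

Looking at the pairs, the operation is to keep one character in every 3, starting at position 1 (positions 1st, 4th, 7th, ...), then swap each adjacent pair of characters (1↔2, 3↔4, ...).
Working it through for "qvtpjguanhp": intermediate "qpuh", final "pqhu".
(Check on "ancidckrcsmh": → "aiks" → "iask" ✓)

pqhu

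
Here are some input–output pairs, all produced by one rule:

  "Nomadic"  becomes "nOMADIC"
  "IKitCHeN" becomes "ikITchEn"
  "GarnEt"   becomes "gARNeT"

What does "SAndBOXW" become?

saNDboxw

The transformation: flip the case of every letter.
For "SAndBOXW" the result is "saNDboxw".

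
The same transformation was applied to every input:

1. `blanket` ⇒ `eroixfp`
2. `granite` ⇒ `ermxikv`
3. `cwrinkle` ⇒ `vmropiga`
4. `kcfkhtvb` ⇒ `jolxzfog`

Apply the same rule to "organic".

kermgsv

The pattern: shift every letter 4 places forward in the alphabet (wrapping around), then move the first 2 characters to the end (rotate left by 2).
Working it through for "organic": intermediate "svkermg", final "kermgsv".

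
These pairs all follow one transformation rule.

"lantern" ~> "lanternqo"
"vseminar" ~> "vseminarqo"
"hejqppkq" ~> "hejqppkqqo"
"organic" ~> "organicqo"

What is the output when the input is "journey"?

What's happening: append "qo".
On "journey" that produces "journeyqo".

journeyqo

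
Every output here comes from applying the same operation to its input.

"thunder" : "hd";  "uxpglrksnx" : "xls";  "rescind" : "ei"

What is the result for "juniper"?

up

What's happening: keep one character in every 3, starting at position 2 (positions 2nd, 5th, 8th, ...).
For "juniper" the result is "up".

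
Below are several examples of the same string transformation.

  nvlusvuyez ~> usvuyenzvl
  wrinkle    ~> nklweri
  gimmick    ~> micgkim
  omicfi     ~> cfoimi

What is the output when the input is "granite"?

Rule — swap the first and last characters, then move the first 3 characters to the end (rotate left by 3).
"granite" → "eranitg" → "nitgera".

nitgera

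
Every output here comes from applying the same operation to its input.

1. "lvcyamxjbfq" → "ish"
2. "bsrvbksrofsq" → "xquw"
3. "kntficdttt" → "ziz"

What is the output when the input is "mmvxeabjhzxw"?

Each output is the input with this applied: shift every letter 6 places forward in the alphabet (wrapping around), then keep one character in every 3, starting at position 3 (positions 3rd, 6th, 9th, ...).
For "mmvxeabjhzxw", step one produces "ssbdkghpnfdc"; step two turns that into "bgnc".

bgnc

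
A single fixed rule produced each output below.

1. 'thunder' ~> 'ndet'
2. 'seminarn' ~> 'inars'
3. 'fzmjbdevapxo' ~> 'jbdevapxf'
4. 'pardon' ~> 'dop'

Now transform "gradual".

duag

The rule is to swap the first and last characters, then delete the first 3 characters.
Applying both steps to "gradual": "lraduag", then "duag".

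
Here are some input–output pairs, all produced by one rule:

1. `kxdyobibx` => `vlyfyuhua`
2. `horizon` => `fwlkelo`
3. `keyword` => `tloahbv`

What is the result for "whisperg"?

pmbodtef

The rule is to shift every letter 3 places backward in the alphabet (wrapping around), then move the first 3 characters to the end (rotate left by 3).
"whisperg" → "tefpmbod" → "pmbodtef".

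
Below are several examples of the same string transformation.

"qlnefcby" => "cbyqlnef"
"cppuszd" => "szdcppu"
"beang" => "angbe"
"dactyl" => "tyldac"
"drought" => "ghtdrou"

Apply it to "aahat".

hataa

The rule is to move the last 3 characters to the front (rotate right by 3).
Doing the same to "aahat": "hataa".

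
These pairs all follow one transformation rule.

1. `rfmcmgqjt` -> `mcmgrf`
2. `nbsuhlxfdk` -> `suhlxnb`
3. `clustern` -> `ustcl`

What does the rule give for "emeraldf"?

eraem

In each case the input is transformed by: delete the last 3 characters, then move the first 2 characters to the end (rotate left by 2).
For "emeraldf", step one produces "emera"; step two turns that into "eraem".
(Check on "nbsuhlxfdk": → "nbsuhlx" → "suhlxnb" ✓)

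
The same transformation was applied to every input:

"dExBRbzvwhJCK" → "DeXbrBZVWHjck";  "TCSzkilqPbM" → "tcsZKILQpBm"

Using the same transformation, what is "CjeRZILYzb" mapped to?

cJErzilyZB

Looking at the pairs, the operation is to flip the case of every letter.
On "CjeRZILYzb" that produces "cJErzilyZB".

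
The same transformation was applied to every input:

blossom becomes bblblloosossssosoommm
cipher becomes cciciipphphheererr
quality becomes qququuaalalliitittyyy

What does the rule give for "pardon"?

ppapaarrdrddoononn

The pattern: repeat every character 3 times, then swap each adjacent pair of characters (1↔2, 3↔4, ...).
"pardon" → "pppaaarrrdddooonnn" → "ppapaarrdrddoononn".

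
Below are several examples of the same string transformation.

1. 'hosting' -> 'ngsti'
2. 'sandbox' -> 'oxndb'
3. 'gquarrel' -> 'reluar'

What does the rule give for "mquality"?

Rule — delete the first 2 characters, then move the first 3 characters to the end (rotate left by 3).
Working it through for "mquality": intermediate "uality", final "ityual".

ityual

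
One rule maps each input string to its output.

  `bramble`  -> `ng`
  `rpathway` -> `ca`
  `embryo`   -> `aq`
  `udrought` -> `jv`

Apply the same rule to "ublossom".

Rule — shift every letter 2 places forward in the alphabet (wrapping around), then keep only the last 2 characters.
Applying both steps to "ublossom": "wdnquuqo", then "qo".
(Check on "rpathway": → "trcvjyca" → "ca" ✓)

qo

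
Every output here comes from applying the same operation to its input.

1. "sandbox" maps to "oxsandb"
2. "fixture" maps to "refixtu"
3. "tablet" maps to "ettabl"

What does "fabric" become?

icfabr

What's happening: move the last 2 characters to the front (rotate right by 2).
On "fabric" that produces "icfabr".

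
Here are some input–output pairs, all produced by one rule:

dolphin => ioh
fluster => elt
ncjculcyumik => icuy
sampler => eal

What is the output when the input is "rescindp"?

Rule — move the last 2 characters to the front (rotate right by 2), then keep one character in every 3, starting at position 1 (positions 1st, 4th, 7th, ...).
"rescindp" → "dprescin" → "dei".

dei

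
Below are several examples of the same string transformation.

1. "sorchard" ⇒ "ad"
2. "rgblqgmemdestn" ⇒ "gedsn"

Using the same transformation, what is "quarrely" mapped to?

Looking at the pairs, the operation is to keep every other character starting from the second (positions 2nd, 4th, 6th, ...), then delete the first 2 characters.
"quarrely" → "urey" → "ey".

ey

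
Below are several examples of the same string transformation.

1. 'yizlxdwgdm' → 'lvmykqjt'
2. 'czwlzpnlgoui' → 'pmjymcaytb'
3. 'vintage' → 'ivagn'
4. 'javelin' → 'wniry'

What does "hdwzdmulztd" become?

uqjmqzhym

Looking at the pairs, the operation is to delete the last 2 characters, then shift every letter 13 places forward in the alphabet (wrapping around) — i.e. ROT13.
Applying both steps to "hdwzdmulztd": "hdwzdmulz", then "uqjmqzhym".
(Check on "javelin": → "javel" → "wniry" ✓)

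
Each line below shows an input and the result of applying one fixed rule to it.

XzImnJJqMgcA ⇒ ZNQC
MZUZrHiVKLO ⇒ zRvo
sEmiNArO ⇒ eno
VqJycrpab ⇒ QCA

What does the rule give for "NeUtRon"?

Er

The pattern: flip the case of every letter, then keep one character in every 3, starting at position 2 (positions 2nd, 5th, 8th, ...).
Applying both steps to "NeUtRon": "nEuTrON", then "Er".
(Check on "sEmiNArO": → "SeMInaRo" → "eno" ✓)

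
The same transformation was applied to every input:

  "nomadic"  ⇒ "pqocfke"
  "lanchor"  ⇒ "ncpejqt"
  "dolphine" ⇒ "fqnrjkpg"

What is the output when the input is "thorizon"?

Looking at the pairs, the operation is to shift every letter 2 places forward in the alphabet (wrapping around).
So "thorizon" becomes "vjqtkbqp".

vjqtkbqp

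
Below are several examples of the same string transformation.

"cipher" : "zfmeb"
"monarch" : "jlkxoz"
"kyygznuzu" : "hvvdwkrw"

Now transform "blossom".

Rule — delete the last character, then shift every letter 3 places backward in the alphabet (wrapping around).
Working it through for "blossom": intermediate "blosso", final "yilppl".

yilppl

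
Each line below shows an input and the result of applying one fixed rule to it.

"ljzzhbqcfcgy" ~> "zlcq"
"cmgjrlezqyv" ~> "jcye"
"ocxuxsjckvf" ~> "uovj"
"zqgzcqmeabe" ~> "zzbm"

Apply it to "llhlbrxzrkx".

llkx

In each case the input is transformed by: keep one character in every 3, starting at position 1 (positions 1st, 4th, 7th, ...), then swap each adjacent pair of characters (1↔2, 3↔4, ...).
"llhlbrxzrkx" → "llkx".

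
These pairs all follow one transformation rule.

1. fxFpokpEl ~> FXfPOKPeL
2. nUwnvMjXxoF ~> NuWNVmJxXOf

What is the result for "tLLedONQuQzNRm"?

TllEDonqUqZnrM

Rule — flip the case of every letter.
Applying that to "tLLedONQuQzNRm" gives "TllEDonqUqZnrM".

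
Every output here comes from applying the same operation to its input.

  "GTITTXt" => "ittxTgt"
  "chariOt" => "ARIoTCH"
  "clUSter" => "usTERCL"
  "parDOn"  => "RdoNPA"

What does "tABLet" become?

blETTa

Each output is the input with this applied: move the first 2 characters to the end (rotate left by 2), then flip the case of every letter.
Starting from "tABLet": after the first operation, "BLettA"; after the second, "blETTa".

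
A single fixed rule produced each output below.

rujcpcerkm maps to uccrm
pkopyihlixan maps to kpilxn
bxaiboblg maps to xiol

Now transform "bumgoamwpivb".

Each output is the input with this applied: keep every other character starting from the second (positions 2nd, 4th, 6th, ...).
Applying that to "bumgoamwpivb" gives "ugawib".

ugawib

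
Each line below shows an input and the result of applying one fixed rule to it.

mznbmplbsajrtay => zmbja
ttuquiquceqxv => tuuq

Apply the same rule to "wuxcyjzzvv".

In each case the input is transformed by: keep one character in every 3, starting at position 2 (positions 2nd, 5th, 8th, ...).
On "wuxcyjzzvv" that produces "uyz".

uyz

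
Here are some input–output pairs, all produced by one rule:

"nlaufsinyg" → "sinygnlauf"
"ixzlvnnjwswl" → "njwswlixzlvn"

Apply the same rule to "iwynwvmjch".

vmjchiwynw

Rule — swap the front and back halves of the string.
For "iwynwvmjch" the result is "vmjchiwynw".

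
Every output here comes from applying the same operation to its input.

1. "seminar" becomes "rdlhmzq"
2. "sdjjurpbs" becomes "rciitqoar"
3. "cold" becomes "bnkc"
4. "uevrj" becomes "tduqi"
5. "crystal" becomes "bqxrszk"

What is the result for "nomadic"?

mnlzchb

In each case the input is transformed by: shift every letter 1 place backward in the alphabet (wrapping around).
For "nomadic" the result is "mnlzchb".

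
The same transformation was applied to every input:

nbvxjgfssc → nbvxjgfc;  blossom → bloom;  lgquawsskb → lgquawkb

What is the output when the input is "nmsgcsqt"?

nmgcqt

The rule is to remove every "s".
Doing the same to "nmsgcsqt": "nmgcqt".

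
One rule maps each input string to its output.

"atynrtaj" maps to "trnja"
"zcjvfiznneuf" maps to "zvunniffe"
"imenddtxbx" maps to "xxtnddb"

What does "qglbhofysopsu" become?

yusspoohfb

Each output is the input with this applied: delete the first 3 characters, then sort the characters into reverse alphabetical order.
Applying both steps to "qglbhofysopsu": "bhofysopsu", then "yusspoohfb".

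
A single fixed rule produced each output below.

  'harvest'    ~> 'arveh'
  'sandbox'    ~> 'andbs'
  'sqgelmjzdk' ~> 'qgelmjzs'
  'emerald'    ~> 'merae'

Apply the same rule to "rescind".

escir

The transformation: delete the last 2 characters, then move the first character to the end.
Working it through for "rescind": intermediate "resci", final "escir".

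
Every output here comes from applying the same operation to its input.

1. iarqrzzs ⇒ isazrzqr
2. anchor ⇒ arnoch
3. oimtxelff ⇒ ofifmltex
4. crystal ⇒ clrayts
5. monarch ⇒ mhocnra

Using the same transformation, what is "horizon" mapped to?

hnoorzi

Looking at the pairs, the operation is to take characters alternately from the front and the back (1st, last, 2nd, 2nd-last, ...).
"horizon" → "hnoorzi".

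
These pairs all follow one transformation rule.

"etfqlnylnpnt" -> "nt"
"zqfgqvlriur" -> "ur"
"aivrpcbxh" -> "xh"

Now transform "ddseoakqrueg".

eg

Each output is the input with this applied: keep only the last 2 characters.
On "ddseoakqrueg" that produces "eg".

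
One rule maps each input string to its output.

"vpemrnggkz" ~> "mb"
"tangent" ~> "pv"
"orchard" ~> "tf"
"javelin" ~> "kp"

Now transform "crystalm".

no

Each output is the input with this applied: shift every letter 2 places forward in the alphabet (wrapping around), then keep only the last 2 characters.
So "crystalm" becomes "no".
(Check on "javelin": → "lcxgnkp" → "kp" ✓)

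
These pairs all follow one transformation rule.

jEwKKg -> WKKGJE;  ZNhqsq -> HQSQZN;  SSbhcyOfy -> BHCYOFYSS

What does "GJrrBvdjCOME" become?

The rule is to move the first 2 characters to the end (rotate left by 2), then convert every letter to uppercase.
For "GJrrBvdjCOME", step one produces "rrBvdjCOMEGJ"; step two turns that into "RRBVDJCOMEGJ".
(Check on "SSbhcyOfy": → "bhcyOfySS" → "BHCYOFYSS" ✓)

RRBVDJCOMEGJ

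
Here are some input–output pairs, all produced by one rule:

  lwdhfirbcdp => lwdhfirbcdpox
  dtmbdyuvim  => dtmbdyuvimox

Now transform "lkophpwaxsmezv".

The rule is to append "ox".
"lkophpwaxsmezv" → "lkophpwaxsmezvox".

lkophpwaxsmezvox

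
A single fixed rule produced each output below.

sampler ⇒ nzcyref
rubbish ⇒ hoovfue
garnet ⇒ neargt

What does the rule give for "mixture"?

Each output is the input with this applied: move the first character to the end, then shift every letter 13 places forward in the alphabet (wrapping around) — i.e. ROT13.
"mixture" → "ixturem" → "vkgherz".

vkgherz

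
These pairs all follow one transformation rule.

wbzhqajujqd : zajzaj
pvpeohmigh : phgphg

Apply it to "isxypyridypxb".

xydxxydx

In each case the input is transformed by: keep one character in every 3, starting at position 3 (positions 3rd, 6th, 9th, ...), then write the whole string twice.
Starting from "isxypyridypxb": after the first operation, "xydx"; after the second, "xydxxydx".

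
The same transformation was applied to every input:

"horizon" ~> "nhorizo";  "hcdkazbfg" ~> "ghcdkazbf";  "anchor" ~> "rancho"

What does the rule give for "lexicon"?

nlexico

What's happening: move the last character to the front.
"lexicon" → "nlexico".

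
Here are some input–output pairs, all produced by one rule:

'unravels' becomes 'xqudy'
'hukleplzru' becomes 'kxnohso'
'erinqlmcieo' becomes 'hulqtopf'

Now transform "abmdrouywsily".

depgurxbzv

The transformation: delete the last 3 characters, then shift every letter 3 places forward in the alphabet (wrapping around).
Working it through for "abmdrouywsily": intermediate "abmdrouyws", final "depgurxbzv".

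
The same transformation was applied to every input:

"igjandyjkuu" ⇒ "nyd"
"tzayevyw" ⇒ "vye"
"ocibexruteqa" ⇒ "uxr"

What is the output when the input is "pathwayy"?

ahw

Each output is the input with this applied: take characters alternately from the front and the back (1st, last, 2nd, 2nd-last, ...), then keep only the last 3 characters.
Starting from "pathwayy": after the first operation, "pyaytahw"; after the second, "ahw".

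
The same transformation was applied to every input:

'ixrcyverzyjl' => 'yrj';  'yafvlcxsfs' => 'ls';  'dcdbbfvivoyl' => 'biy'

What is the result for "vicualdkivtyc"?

akt

The pattern: delete the first 2 characters, then keep one character in every 3, starting at position 3 (positions 3rd, 6th, 9th, ...).
Starting from "vicualdkivtyc": after the first operation, "cualdkivtyc"; after the second, "akt".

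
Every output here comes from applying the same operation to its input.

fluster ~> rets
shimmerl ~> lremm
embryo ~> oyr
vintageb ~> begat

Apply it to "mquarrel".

The rule is to reverse the string, then delete the last 3 characters.
Applying both steps to "mquarrel": "lerrauqm", then "lerra".

lerra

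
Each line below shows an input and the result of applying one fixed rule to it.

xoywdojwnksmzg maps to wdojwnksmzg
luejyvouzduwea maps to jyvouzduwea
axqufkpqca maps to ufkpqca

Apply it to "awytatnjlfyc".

Looking at the pairs, the operation is to delete the first 3 characters.
On "awytatnjlfyc" that produces "tatnjlfyc".

tatnjlfyc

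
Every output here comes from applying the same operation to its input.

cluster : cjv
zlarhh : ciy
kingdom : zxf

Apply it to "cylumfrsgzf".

The transformation: shift every letter 9 places backward in the alphabet (wrapping around), then keep every other character starting from the second (positions 2nd, 4th, 6th, ...).
Starting from "cylumfrsgzf": after the first operation, "tpcldwijxqw"; after the second, "plwjq".

plwjq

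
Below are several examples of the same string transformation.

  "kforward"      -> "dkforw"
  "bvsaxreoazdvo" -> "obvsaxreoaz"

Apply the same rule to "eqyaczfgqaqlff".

The pattern: move the last character to the front, then delete the last 2 characters.
For "eqyaczfgqaqlff", step one produces "feqyaczfgqaqlf"; step two turns that into "feqyaczfgqaq".

feqyaczfgqaq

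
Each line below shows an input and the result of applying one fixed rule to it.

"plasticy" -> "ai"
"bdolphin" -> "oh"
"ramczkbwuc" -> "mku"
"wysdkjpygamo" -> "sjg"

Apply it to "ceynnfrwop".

yfo

The rule is to delete the last character, then keep one character in every 3, starting at position 3 (positions 3rd, 6th, 9th, ...).
On "ceynnfrwop": the first step gives "ceynnfrwo", and the second then gives "yfo".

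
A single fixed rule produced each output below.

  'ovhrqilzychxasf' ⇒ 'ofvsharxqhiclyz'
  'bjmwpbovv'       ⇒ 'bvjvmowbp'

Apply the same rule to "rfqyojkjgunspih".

Each output is the input with this applied: take characters alternately from the front and the back (1st, last, 2nd, 2nd-last, ...).
"rfqyojkjgunspih" → "rhfiqpysonjukgj".

rhfiqpysonjukgj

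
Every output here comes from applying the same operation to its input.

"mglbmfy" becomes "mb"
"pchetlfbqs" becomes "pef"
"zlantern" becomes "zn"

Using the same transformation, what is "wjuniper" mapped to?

The transformation: move the last 2 characters to the front (rotate right by 2), then keep one character in every 3, starting at position 3 (positions 3rd, 6th, 9th, ...).
Working it through for "wjuniper": intermediate "erwjunip", final "wn".

wn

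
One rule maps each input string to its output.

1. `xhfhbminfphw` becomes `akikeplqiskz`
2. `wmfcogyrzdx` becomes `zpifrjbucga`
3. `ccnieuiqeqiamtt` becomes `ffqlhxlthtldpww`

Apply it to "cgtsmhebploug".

What's happening: shift every letter 3 places forward in the alphabet (wrapping around).
Doing the same to "cgtsmhebploug": "fjwvpkhesorxj".

fjwvpkhesorxj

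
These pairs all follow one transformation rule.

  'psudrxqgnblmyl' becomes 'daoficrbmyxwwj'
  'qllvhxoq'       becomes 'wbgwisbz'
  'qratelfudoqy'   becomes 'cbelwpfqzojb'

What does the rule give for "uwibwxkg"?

Rule — shift every letter 11 places forward in the alphabet (wrapping around), then swap each adjacent pair of characters (1↔2, 3↔4, ...).
On "uwibwxkg": the first step gives "fhtmhivr", and the second then gives "hfmtihrv".
(Check on "qllvhxoq": → "bwwgsizb" → "wbgwisbz" ✓)

hfmtihrv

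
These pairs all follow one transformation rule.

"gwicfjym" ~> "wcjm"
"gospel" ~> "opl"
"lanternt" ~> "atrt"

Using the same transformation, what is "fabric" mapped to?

arc

Rule — keep every other character starting from the second (positions 2nd, 4th, 6th, ...).
Doing the same to "fabric": "arc".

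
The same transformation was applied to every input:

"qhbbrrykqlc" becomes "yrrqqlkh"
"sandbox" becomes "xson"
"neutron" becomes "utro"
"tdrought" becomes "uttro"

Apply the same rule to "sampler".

Rule — sort the characters into reverse alphabetical order, then delete the last 3 characters.
Doing the same to "sampler": "srpm".

srpm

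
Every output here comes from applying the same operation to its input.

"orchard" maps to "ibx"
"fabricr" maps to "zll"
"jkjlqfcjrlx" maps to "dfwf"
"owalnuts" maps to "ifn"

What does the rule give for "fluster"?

zml

In each case the input is transformed by: shift every letter 6 places backward in the alphabet (wrapping around), then keep one character in every 3, starting at position 1 (positions 1st, 4th, 7th, ...).
On "fluster": the first step gives "zfomnyl", and the second then gives "zml".
(Check on "owalnuts": → "iqufhonm" → "ifn" ✓)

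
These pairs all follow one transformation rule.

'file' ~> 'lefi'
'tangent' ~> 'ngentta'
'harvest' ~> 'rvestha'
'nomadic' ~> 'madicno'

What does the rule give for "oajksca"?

Looking at the pairs, the operation is to move the first 2 characters to the end (rotate left by 2).
"oajksca" → "jkscaoa".

jkscaoa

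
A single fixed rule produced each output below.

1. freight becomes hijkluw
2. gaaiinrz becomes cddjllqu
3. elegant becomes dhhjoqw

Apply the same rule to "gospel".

hjorsv

What's happening: shift every letter 3 places forward in the alphabet (wrapping around), then sort the characters into alphabetical order.
Applying both steps to "gospel": "jrvsho", then "hjorsv".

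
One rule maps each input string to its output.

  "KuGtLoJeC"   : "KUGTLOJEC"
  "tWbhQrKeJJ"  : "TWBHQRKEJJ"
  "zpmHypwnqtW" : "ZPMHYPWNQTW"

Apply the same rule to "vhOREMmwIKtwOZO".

VHOREMMWIKTWOZO

Each output is the input with this applied: convert every letter to uppercase.
Doing the same to "vhOREMmwIKtwOZO": "VHOREMMWIKTWOZO".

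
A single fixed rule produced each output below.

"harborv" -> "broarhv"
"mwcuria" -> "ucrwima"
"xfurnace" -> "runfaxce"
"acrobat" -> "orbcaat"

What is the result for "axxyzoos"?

The transformation: move the first 3 characters to the end (rotate left by 3), then take characters alternately from the front and the back (1st, last, 2nd, 2nd-last, ...).
"axxyzoos" → "yxzxoaos".

yxzxoaos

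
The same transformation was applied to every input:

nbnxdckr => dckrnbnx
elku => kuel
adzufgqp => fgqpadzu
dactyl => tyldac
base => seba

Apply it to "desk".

The rule is to swap the front and back halves of the string.
Applying that to "desk" gives "skde".

skde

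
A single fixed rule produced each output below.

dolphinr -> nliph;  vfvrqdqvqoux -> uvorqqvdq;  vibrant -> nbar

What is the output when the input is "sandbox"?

Each output is the input with this applied: take characters alternately from the front and the back (1st, last, 2nd, 2nd-last, ...), then delete the first 3 characters.
Applying both steps to "sandbox": "sxaonbd", then "onbd".

onbd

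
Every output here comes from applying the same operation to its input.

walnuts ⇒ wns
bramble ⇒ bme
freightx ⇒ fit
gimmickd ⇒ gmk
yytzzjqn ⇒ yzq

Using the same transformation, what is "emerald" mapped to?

erd

What's happening: keep one character in every 3, starting at position 1 (positions 1st, 4th, 7th, ...).
Applying that to "emerald" gives "erd".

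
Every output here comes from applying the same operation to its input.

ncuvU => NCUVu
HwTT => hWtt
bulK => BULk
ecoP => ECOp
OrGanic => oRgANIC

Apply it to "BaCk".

Each output is the input with this applied: flip the case of every letter.
So "BaCk" becomes "bAcK".

bAcK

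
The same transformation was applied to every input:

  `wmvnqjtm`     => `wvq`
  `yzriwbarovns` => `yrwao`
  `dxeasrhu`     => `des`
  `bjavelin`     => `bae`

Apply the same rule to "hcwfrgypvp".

The rule is to delete the last 3 characters, then keep every other character starting from the first (positions 1st, 3rd, 5th, ...).
Starting from "hcwfrgypvp": after the first operation, "hcwfrgy"; after the second, "hwry".

hwry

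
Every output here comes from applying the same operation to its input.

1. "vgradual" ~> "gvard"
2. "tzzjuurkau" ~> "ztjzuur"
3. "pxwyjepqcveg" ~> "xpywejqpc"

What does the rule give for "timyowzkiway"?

itymwokzi

Looking at the pairs, the operation is to delete the last 3 characters, then swap each adjacent pair of characters (1↔2, 3↔4, ...).
Applying both steps to "timyowzkiway": "timyowzki", then "itymwokzi".
(Check on "vgradual": → "vgrad" → "gvard" ✓)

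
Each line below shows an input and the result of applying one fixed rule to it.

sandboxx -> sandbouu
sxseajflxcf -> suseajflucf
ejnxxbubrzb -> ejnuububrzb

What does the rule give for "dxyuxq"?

duyuuq

Looking at the pairs, the operation is to replace every "x" with "u".
For "dxyuxq" the result is "duyuuq".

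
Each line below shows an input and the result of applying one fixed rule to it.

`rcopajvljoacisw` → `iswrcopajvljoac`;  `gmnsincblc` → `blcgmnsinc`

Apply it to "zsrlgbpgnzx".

nzxzsrlgbpg

What's happening: move the last 3 characters to the front (rotate right by 3).
Applying that to "zsrlgbpgnzx" gives "nzxzsrlgbpg".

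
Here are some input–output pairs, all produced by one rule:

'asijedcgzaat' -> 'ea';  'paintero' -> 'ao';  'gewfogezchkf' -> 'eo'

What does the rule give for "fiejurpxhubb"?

Looking at the pairs, the operation is to keep one character in every 3, starting at position 2 (positions 2nd, 5th, 8th, ...), then keep only the vowels.
For "fiejurpxhubb", step one produces "iuxb"; step two turns that into "iu".
(Check on "gewfogezchkf": → "eozk" → "eo" ✓)

iu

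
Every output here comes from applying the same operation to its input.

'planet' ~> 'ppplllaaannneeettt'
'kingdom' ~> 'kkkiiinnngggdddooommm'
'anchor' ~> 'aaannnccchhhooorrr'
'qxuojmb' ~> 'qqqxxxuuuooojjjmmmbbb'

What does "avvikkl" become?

aaavvvvvviiikkkkkklll

Looking at the pairs, the operation is to repeat every character 3 times.
Doing the same to "avvikkl": "aaavvvvvviiikkkkkklll".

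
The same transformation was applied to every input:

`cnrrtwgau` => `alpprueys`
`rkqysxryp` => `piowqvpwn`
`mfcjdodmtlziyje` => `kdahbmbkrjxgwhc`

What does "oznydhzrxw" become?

mxlwbfxpvu

What's happening: shift every letter 2 places backward in the alphabet (wrapping around).
For "oznydhzrxw" the result is "mxlwbfxpvu".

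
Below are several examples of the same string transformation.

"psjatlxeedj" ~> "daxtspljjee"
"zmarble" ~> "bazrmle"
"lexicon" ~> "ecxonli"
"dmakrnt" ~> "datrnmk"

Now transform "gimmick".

Rule — sort the characters into reverse alphabetical order, then move the last 2 characters to the front (rotate right by 2).
Applying both steps to "gimmick": "mmkiigc", then "gcmmkii".
(Check on "dmakrnt": → "trnmkda" → "datrnmk" ✓)

gcmmkii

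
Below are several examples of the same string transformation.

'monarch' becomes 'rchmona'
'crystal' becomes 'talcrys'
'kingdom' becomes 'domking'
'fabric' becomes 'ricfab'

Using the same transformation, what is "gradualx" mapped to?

alxgradu

Looking at the pairs, the operation is to move the last 3 characters to the front (rotate right by 3).
"gradualx" → "alxgradu".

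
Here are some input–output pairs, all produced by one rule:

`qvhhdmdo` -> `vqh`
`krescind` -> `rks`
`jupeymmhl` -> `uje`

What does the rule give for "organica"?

Looking at the pairs, the operation is to swap each adjacent pair of characters (1↔2, 3↔4, ...), then keep only the first 3 characters.
For "organica" the result is "roa".

roa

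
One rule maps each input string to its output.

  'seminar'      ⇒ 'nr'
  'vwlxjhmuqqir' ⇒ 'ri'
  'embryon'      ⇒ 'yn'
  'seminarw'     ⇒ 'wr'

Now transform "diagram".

rm

The pattern: swap each adjacent pair of characters (1↔2, 3↔4, ...), then keep only the last 2 characters.
Starting from "diagram": after the first operation, "idgaarm"; after the second, "rm".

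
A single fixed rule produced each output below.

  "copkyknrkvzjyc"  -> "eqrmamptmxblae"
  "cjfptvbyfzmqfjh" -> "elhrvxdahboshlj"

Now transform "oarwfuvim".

qctyhwxko

Rule — shift every letter 2 places forward in the alphabet (wrapping around).
So "oarwfuvim" becomes "qctyhwxko".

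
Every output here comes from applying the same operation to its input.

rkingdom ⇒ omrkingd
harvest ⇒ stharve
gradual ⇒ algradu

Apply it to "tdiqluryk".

The rule is to move the last 2 characters to the front (rotate right by 2).
On "tdiqluryk" that produces "yktdiqlur".

yktdiqlur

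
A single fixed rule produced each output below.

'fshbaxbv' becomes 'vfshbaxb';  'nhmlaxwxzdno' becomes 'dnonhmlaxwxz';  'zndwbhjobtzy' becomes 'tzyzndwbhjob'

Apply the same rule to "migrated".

In each case the input is transformed by: swap the front and back halves of the string, then move the first 3 characters to the end (rotate left by 3).
On "migrated" that produces "dmigrate".

dmigrate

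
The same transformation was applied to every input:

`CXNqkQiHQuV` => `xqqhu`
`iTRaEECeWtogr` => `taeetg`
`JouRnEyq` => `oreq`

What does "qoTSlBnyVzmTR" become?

Looking at the pairs, the operation is to keep every other character starting from the second (positions 2nd, 4th, 6th, ...), then convert every letter to lowercase.
"qoTSlBnyVzmTR" → "oSByzT" → "osbyzt".

osbyzt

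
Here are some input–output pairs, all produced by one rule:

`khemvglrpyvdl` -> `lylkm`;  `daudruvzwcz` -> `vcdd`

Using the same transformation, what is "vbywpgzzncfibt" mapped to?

zcbvw

The rule is to keep one character in every 3, starting at position 1 (positions 1st, 4th, 7th, ...), then move the first 2 characters to the end (rotate left by 2).
"vbywpgzzncfibt" → "vwzcb" → "zcbvw".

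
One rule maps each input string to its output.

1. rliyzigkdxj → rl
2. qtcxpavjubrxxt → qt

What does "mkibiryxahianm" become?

mk

In each case the input is transformed by: keep only the first 2 characters.
On "mkibiryxahianm" that produces "mk".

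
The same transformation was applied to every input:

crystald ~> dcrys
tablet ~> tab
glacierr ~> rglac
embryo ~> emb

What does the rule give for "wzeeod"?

What's happening: swap the front and back halves of the string, then delete the first 3 characters.
Applying both steps to "wzeeod": "eodwze", then "wze".

wze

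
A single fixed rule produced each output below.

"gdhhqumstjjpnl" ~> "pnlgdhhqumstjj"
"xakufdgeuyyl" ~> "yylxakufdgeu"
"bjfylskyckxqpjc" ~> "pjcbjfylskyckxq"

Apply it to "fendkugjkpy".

kpyfendkugj

Looking at the pairs, the operation is to move the last 3 characters to the front (rotate right by 3).
"fendkugjkpy" → "kpyfendkugj".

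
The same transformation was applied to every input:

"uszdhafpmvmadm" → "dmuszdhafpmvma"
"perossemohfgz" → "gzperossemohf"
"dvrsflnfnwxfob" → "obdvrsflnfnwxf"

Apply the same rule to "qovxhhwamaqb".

qbqovxhhwama

What's happening: move the last 2 characters to the front (rotate right by 2).
Applying that to "qovxhhwamaqb" gives "qbqovxhhwama".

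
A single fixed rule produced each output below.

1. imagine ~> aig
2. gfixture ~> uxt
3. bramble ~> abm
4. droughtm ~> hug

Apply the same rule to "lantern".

net

The pattern: take characters alternately from the front and the back (1st, last, 2nd, 2nd-last, ...), then keep only the last 3 characters.
On "lantern": the first step gives "lnarnet", and the second then gives "net".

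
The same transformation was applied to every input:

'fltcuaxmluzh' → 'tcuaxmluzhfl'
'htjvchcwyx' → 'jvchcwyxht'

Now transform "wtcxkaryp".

cxkarypwt

What's happening: move the first 2 characters to the end (rotate left by 2).
On "wtcxkaryp" that produces "cxkarypwt".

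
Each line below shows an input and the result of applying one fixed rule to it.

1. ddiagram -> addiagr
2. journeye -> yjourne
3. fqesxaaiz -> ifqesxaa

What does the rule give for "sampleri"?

rsample

Looking at the pairs, the operation is to delete the last character, then move the last character to the front.
Applying both steps to "sampleri": "sampler", then "rsample".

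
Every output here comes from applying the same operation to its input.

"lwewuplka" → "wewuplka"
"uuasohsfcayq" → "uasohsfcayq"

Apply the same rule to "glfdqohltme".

Looking at the pairs, the operation is to delete the first character.
Doing the same to "glfdqohltme": "lfdqohltme".

lfdqohltme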